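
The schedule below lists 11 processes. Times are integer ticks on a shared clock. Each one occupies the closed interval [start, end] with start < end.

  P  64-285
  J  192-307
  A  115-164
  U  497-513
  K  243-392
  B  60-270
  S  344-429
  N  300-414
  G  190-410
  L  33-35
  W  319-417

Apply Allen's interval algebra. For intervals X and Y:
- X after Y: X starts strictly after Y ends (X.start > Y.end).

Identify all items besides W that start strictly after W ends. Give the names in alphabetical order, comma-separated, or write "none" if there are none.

U

Target W = [319, 417].
A [115, 164] → before → no.
B [60, 270] → before → no.
G [190, 410] → overlaps → no.
J [192, 307] → before → no.
K [243, 392] → overlaps → no.
L [33, 35] → before → no.
N [300, 414] → overlaps → no.
P [64, 285] → before → no.
S [344, 429] → overlapped-by → no.
U [497, 513] → after → yes.
Result: U.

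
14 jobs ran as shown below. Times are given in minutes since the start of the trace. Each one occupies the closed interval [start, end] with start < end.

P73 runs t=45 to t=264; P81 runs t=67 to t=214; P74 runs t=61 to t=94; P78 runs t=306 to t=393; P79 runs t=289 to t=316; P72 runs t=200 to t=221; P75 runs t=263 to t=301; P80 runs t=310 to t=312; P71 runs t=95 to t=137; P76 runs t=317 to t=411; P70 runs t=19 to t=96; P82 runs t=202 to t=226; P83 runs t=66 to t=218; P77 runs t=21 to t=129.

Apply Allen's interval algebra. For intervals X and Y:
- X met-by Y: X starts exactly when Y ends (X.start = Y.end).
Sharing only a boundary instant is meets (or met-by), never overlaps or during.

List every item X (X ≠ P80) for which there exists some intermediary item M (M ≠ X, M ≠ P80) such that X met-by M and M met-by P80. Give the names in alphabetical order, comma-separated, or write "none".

none

Target P80 = [t=310, t=312].
Intermediaries M with M met-by P80: none.
Union: none.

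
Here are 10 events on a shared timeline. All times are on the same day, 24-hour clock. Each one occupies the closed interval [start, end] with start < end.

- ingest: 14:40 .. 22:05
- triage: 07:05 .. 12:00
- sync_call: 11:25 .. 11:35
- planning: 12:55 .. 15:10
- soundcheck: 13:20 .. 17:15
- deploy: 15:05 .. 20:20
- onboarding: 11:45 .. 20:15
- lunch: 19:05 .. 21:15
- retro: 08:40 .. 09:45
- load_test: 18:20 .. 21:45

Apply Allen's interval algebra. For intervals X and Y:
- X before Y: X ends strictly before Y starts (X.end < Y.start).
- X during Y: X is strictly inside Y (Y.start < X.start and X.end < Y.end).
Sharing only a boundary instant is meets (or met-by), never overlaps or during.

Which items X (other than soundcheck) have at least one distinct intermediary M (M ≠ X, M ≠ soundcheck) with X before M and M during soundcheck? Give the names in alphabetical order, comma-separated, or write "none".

Target soundcheck = [13:20, 17:15].
Intermediaries M with M during soundcheck: none.
Union: none.

none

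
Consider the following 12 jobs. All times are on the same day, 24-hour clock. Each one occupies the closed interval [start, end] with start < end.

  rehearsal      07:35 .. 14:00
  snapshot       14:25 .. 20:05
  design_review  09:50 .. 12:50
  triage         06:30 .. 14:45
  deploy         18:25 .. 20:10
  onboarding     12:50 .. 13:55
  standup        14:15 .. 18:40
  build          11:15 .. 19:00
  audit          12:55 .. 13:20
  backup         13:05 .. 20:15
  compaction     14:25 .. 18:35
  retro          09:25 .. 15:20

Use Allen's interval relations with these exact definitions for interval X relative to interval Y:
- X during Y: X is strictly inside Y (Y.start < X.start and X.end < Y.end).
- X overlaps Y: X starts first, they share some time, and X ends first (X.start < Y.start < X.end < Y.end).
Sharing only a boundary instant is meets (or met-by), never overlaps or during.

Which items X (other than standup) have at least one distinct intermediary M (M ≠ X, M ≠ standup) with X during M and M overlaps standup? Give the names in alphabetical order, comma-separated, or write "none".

audit, design_review, onboarding, rehearsal

Target standup = [14:15, 18:40].
Intermediaries M with M overlaps standup: retro, triage.
Via retro — items with X during retro: audit, design_review, onboarding.
Via triage — items with X during triage: audit, design_review, onboarding, rehearsal.
Union: audit, design_review, onboarding, rehearsal.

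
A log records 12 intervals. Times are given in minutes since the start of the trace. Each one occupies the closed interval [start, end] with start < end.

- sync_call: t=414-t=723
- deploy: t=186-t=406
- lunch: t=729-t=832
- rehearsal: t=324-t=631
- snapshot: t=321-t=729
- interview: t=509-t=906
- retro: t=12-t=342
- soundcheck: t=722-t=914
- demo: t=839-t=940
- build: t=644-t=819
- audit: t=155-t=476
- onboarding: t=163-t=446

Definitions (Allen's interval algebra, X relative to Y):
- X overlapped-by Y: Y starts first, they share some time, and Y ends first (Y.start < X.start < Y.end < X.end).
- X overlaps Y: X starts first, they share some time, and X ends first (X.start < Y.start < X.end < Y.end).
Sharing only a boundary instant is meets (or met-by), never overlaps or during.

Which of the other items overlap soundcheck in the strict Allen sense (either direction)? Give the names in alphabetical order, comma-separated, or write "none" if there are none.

build, demo, interview, snapshot, sync_call

Target soundcheck = [t=722, t=914].
audit [t=155, t=476] → before → no.
build [t=644, t=819] → overlaps → yes.
demo [t=839, t=940] → overlapped-by → yes.
deploy [t=186, t=406] → before → no.
interview [t=509, t=906] → overlaps → yes.
lunch [t=729, t=832] → during → no.
onboarding [t=163, t=446] → before → no.
rehearsal [t=324, t=631] → before → no.
retro [t=12, t=342] → before → no.
snapshot [t=321, t=729] → overlaps → yes.
sync_call [t=414, t=723] → overlaps → yes.
Result: build, demo, interview, snapshot, sync_call.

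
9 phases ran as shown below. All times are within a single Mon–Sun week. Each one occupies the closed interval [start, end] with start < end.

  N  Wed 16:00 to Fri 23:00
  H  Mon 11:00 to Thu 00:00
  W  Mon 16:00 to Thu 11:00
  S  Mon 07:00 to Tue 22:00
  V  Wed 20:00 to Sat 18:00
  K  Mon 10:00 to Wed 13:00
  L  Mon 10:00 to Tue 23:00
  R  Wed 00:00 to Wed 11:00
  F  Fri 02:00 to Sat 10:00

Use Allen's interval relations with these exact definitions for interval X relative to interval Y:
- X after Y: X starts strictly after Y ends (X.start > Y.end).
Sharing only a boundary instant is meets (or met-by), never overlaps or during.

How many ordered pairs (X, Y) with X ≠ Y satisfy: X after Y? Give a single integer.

16

Checking all 72 ordered pairs for relation 'after'; matching pairs in alphabetical order:
(F, H): F after H ✓
(F, K): F after K ✓
(F, L): F after L ✓
(F, R): F after R ✓
(F, S): F after S ✓
(F, W): F after W ✓
(N, K): N after K ✓
(N, L): N after L ✓
(N, R): N after R ✓
(N, S): N after S ✓
(R, L): R after L ✓
(R, S): R after S ✓
(V, K): V after K ✓
(V, L): V after L ✓
(V, R): V after R ✓
(V, S): V after S ✓
Count: 16.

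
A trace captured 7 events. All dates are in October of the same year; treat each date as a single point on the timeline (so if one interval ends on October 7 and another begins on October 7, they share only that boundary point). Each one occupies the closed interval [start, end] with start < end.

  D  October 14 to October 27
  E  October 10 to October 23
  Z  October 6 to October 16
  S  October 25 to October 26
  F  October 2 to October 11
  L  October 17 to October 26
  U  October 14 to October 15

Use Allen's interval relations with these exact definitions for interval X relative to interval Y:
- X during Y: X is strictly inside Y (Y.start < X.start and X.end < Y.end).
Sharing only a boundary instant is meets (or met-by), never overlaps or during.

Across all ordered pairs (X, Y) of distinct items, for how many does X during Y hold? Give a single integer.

Checking all 42 ordered pairs for relation 'during'; matching pairs in alphabetical order:
(L, D): L during D ✓
(S, D): S during D ✓
(U, E): U during E ✓
(U, Z): U during Z ✓
Count: 4.

4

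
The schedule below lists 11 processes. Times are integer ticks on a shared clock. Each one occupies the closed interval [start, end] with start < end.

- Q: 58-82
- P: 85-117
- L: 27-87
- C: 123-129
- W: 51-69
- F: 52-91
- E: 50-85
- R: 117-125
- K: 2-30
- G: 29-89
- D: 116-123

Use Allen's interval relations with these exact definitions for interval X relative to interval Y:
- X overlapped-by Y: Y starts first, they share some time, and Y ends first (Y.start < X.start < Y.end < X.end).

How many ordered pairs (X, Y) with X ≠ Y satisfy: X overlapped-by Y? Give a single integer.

14

Checking all 110 ordered pairs for relation 'overlapped-by'; matching pairs in alphabetical order:
(C, R): C overlapped-by R ✓
(D, P): D overlapped-by P ✓
(F, E): F overlapped-by E ✓
(F, G): F overlapped-by G ✓
(F, L): F overlapped-by L ✓
(F, W): F overlapped-by W ✓
(G, K): G overlapped-by K ✓
(G, L): G overlapped-by L ✓
(L, K): L overlapped-by K ✓
(P, F): P overlapped-by F ✓
(P, G): P overlapped-by G ✓
(P, L): P overlapped-by L ✓
(Q, W): Q overlapped-by W ✓
(R, D): R overlapped-by D ✓
Count: 14.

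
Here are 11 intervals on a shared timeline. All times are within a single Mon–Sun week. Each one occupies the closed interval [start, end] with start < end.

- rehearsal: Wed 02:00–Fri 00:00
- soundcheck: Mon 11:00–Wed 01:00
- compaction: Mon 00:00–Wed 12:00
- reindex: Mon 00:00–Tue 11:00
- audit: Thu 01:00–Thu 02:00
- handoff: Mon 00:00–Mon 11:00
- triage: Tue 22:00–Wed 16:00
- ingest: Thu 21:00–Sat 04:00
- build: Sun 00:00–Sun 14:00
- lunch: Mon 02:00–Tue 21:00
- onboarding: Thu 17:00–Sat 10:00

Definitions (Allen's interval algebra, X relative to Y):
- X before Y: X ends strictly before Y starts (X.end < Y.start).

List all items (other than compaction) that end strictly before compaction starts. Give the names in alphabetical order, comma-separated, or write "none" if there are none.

Target compaction = [Mon 00:00, Wed 12:00].
audit [Thu 01:00, Thu 02:00] → after → no.
build [Sun 00:00, Sun 14:00] → after → no.
handoff [Mon 00:00, Mon 11:00] → starts → no.
ingest [Thu 21:00, Sat 04:00] → after → no.
lunch [Mon 02:00, Tue 21:00] → during → no.
onboarding [Thu 17:00, Sat 10:00] → after → no.
rehearsal [Wed 02:00, Fri 00:00] → overlapped-by → no.
reindex [Mon 00:00, Tue 11:00] → starts → no.
soundcheck [Mon 11:00, Wed 01:00] → during → no.
triage [Tue 22:00, Wed 16:00] → overlapped-by → no.
Result: none.

none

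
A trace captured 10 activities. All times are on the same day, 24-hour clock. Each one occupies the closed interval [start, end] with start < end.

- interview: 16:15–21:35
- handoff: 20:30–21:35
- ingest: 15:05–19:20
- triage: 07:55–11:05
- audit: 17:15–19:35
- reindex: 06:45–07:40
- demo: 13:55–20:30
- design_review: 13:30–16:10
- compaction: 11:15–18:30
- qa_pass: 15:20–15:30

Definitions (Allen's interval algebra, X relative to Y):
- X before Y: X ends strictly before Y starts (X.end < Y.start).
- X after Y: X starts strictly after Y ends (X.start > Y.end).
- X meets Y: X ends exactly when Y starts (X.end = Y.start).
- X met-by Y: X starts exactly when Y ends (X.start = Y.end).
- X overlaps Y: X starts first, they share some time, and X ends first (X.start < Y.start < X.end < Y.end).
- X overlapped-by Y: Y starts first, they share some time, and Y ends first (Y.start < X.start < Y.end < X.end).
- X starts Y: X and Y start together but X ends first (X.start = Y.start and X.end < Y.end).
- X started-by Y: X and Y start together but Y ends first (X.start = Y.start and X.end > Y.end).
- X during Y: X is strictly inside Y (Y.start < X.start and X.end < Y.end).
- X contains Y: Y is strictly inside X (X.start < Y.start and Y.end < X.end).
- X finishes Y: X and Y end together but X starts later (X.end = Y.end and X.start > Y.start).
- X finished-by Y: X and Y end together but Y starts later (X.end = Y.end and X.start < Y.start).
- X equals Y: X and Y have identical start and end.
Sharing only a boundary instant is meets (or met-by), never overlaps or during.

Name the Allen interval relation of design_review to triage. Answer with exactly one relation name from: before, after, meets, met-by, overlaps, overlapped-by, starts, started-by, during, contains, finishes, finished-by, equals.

design_review = [13:30, 16:10]; triage = [07:55, 11:05].
Compare endpoints: design_review.start > triage.start, design_review.start > triage.end, design_review.end > triage.start, design_review.end > triage.end.
That pattern is 'after'.

after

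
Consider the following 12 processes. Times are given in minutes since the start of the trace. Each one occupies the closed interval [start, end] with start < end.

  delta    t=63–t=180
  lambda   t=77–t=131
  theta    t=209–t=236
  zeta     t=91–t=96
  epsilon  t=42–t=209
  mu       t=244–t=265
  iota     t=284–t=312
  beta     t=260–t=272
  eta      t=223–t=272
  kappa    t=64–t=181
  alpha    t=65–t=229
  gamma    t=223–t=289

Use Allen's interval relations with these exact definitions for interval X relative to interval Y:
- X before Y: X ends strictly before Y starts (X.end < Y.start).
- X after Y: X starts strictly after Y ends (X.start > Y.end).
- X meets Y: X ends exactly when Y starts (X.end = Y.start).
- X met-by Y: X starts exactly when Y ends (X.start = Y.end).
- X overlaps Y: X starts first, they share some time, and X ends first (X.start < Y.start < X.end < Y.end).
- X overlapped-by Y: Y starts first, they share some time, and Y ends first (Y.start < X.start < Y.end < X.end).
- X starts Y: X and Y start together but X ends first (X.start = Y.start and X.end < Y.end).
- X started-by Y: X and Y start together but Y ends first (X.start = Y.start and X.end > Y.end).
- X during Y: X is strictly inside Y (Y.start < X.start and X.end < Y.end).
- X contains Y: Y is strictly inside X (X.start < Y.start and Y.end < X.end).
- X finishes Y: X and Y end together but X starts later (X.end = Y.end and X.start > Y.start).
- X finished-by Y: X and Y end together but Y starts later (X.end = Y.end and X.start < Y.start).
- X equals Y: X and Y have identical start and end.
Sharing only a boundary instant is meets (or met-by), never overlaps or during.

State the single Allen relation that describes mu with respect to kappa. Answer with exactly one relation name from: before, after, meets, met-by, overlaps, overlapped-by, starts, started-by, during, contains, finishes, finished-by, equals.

after

mu = [t=244, t=265]; kappa = [t=64, t=181].
Compare endpoints: mu.start > kappa.start, mu.start > kappa.end, mu.end > kappa.start, mu.end > kappa.end.
That pattern is 'after'.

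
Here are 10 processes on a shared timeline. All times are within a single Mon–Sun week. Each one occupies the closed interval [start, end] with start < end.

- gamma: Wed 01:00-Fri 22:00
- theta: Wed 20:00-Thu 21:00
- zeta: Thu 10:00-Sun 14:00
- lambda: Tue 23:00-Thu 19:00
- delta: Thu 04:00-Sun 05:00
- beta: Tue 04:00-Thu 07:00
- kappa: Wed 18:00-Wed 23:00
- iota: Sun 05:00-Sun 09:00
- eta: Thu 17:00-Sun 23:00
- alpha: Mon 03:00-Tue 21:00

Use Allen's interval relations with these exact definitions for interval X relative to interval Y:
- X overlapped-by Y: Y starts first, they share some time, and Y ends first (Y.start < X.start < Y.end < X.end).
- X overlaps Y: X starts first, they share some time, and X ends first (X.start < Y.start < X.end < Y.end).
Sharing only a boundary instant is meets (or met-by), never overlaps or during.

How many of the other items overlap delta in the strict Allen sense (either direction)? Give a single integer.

6

Target delta = [Thu 04:00, Sun 05:00].
alpha [Mon 03:00, Tue 21:00] → before → no.
beta [Tue 04:00, Thu 07:00] → overlaps → counts.
eta [Thu 17:00, Sun 23:00] → overlapped-by → counts.
gamma [Wed 01:00, Fri 22:00] → overlaps → counts.
iota [Sun 05:00, Sun 09:00] → met-by → no.
kappa [Wed 18:00, Wed 23:00] → before → no.
lambda [Tue 23:00, Thu 19:00] → overlaps → counts.
theta [Wed 20:00, Thu 21:00] → overlaps → counts.
zeta [Thu 10:00, Sun 14:00] → overlapped-by → counts.
Total: 6.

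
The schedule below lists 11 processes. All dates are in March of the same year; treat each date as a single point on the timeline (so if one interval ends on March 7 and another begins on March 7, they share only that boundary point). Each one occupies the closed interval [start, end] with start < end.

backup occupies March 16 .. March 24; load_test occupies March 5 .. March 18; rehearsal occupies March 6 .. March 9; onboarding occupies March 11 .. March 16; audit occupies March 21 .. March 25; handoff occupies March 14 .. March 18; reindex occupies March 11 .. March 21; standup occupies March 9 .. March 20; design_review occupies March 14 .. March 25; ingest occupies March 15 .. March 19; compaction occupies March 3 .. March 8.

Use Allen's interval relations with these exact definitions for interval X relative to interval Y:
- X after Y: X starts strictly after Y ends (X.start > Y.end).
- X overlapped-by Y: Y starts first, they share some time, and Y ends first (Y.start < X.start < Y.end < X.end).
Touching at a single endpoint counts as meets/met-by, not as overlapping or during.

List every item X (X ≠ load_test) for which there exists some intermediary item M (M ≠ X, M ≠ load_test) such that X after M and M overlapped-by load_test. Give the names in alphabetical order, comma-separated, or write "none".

audit

Target load_test = [March 5, March 18].
Intermediaries M with M overlapped-by load_test: backup, design_review, ingest, reindex, standup.
Via backup — items with X after backup: none.
Via design_review — items with X after design_review: none.
Via ingest — items with X after ingest: audit.
Via reindex — items with X after reindex: none.
Via standup — items with X after standup: audit.
Union: audit.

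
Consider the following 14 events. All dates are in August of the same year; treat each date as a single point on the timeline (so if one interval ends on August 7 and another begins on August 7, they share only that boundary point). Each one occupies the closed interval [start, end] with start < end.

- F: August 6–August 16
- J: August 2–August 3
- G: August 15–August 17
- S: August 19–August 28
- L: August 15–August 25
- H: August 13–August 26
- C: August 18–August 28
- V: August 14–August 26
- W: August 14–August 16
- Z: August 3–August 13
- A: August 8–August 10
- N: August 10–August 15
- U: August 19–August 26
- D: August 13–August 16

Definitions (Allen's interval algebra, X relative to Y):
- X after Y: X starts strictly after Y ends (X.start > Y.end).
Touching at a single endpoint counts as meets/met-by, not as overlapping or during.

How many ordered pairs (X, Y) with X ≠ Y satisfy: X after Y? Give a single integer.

Checking all 182 ordered pairs for relation 'after'; matching pairs in alphabetical order:
(A, J): A after J ✓
(C, A): C after A ✓
(C, D): C after D ✓
(C, F): C after F ✓
(C, G): C after G ✓
(C, J): C after J ✓
(C, N): C after N ✓
(C, W): C after W ✓
(C, Z): C after Z ✓
(D, A): D after A ✓
(D, J): D after J ✓
(F, J): F after J ✓
(G, A): G after A ✓
(G, J): G after J ✓
(G, Z): G after Z ✓
(H, A): H after A ✓
(H, J): H after J ✓
(L, A): L after A ✓
(L, J): L after J ✓
(L, Z): L after Z ✓
(N, J): N after J ✓
(S, A): S after A ✓
(S, D): S after D ✓
(S, F): S after F ✓
... plus 19 further pairs not listed.
Count: 43.

43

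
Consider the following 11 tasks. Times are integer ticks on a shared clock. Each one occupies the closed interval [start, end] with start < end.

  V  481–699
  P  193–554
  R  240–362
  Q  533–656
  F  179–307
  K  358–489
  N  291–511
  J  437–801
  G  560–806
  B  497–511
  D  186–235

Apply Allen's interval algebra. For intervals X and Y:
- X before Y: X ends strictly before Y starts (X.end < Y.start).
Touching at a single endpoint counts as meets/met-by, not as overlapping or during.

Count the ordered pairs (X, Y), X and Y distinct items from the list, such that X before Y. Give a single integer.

27

Checking all 110 ordered pairs for relation 'before'; matching pairs in alphabetical order:
(B, G): B before G ✓
(B, Q): B before Q ✓
(D, B): D before B ✓
(D, G): D before G ✓
(D, J): D before J ✓
(D, K): D before K ✓
(D, N): D before N ✓
(D, Q): D before Q ✓
(D, R): D before R ✓
(D, V): D before V ✓
(F, B): F before B ✓
(F, G): F before G ✓
(F, J): F before J ✓
(F, K): F before K ✓
(F, Q): F before Q ✓
(F, V): F before V ✓
(K, B): K before B ✓
(K, G): K before G ✓
(K, Q): K before Q ✓
(N, G): N before G ✓
(N, Q): N before Q ✓
(P, G): P before G ✓
(R, B): R before B ✓
(R, G): R before G ✓
... plus 3 further pairs not listed.
Count: 27.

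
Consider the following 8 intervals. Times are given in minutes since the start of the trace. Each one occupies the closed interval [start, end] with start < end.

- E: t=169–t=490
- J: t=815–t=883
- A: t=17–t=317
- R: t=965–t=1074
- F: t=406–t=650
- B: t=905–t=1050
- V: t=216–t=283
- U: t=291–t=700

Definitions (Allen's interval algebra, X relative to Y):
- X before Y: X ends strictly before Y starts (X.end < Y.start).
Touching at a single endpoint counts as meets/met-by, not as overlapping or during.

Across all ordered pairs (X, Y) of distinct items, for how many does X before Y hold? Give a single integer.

Checking all 56 ordered pairs for relation 'before'; matching pairs in alphabetical order:
(A, B): A before B ✓
(A, F): A before F ✓
(A, J): A before J ✓
(A, R): A before R ✓
(E, B): E before B ✓
(E, J): E before J ✓
(E, R): E before R ✓
(F, B): F before B ✓
(F, J): F before J ✓
(F, R): F before R ✓
(J, B): J before B ✓
(J, R): J before R ✓
(U, B): U before B ✓
(U, J): U before J ✓
(U, R): U before R ✓
(V, B): V before B ✓
(V, F): V before F ✓
(V, J): V before J ✓
(V, R): V before R ✓
(V, U): V before U ✓
Count: 20.

20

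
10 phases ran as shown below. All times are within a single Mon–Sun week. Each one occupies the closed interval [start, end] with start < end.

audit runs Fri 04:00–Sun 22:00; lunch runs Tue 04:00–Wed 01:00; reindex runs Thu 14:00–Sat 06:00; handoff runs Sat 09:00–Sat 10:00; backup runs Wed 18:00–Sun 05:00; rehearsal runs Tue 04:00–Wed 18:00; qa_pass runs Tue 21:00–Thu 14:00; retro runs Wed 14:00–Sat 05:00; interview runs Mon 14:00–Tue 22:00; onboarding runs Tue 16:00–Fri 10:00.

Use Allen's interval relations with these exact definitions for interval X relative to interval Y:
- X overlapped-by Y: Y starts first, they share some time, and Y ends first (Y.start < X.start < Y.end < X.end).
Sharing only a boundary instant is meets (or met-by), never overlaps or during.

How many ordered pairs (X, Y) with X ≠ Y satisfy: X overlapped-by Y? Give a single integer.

Checking all 90 ordered pairs for relation 'overlapped-by'; matching pairs in alphabetical order:
(audit, backup): audit overlapped-by backup ✓
(audit, onboarding): audit overlapped-by onboarding ✓
(audit, reindex): audit overlapped-by reindex ✓
(audit, retro): audit overlapped-by retro ✓
(backup, onboarding): backup overlapped-by onboarding ✓
(backup, qa_pass): backup overlapped-by qa_pass ✓
(backup, retro): backup overlapped-by retro ✓
(lunch, interview): lunch overlapped-by interview ✓
(onboarding, interview): onboarding overlapped-by interview ✓
(onboarding, lunch): onboarding overlapped-by lunch ✓
(onboarding, rehearsal): onboarding overlapped-by rehearsal ✓
(qa_pass, interview): qa_pass overlapped-by interview ✓
(qa_pass, lunch): qa_pass overlapped-by lunch ✓
(qa_pass, rehearsal): qa_pass overlapped-by rehearsal ✓
(rehearsal, interview): rehearsal overlapped-by interview ✓
(reindex, onboarding): reindex overlapped-by onboarding ✓
(reindex, retro): reindex overlapped-by retro ✓
(retro, onboarding): retro overlapped-by onboarding ✓
(retro, qa_pass): retro overlapped-by qa_pass ✓
(retro, rehearsal): retro overlapped-by rehearsal ✓
Count: 20.

20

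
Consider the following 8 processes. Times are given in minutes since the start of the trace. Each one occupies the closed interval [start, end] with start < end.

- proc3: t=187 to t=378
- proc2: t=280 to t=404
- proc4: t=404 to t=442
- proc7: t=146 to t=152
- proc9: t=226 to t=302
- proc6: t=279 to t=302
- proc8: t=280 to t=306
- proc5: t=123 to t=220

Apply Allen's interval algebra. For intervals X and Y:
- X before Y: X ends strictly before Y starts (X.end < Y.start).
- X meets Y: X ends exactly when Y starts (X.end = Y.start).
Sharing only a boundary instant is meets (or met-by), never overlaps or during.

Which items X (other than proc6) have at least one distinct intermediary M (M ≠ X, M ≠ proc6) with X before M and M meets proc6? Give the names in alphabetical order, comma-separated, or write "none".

none

Target proc6 = [t=279, t=302].
Intermediaries M with M meets proc6: none.
Union: none.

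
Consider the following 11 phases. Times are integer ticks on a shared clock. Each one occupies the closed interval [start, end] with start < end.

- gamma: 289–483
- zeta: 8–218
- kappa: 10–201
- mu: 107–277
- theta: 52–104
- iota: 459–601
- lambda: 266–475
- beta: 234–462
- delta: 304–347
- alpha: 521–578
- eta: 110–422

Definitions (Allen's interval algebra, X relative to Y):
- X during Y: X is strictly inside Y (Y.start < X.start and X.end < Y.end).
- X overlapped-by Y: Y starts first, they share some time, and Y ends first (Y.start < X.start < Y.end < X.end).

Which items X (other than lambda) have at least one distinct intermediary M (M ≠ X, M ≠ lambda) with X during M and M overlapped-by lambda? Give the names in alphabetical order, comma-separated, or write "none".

Target lambda = [266, 475].
Intermediaries M with M overlapped-by lambda: gamma, iota.
Via gamma — items with X during gamma: delta.
Via iota — items with X during iota: alpha.
Union: alpha, delta.

alpha, delta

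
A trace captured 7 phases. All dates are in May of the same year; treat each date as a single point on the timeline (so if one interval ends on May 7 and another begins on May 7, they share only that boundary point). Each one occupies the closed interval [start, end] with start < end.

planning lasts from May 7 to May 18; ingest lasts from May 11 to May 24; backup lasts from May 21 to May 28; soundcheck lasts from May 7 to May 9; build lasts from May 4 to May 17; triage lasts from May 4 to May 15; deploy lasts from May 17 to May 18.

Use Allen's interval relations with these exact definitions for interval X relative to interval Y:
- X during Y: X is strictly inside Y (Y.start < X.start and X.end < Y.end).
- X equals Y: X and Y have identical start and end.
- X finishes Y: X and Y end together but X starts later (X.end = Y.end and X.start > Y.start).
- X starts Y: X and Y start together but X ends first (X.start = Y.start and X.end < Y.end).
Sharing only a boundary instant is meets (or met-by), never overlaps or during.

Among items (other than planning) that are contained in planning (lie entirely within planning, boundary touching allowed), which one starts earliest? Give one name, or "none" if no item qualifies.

soundcheck

Target planning = [May 7, May 18].
backup [May 21, May 28] → after → excluded.
build [May 4, May 17] → overlaps → excluded.
deploy [May 17, May 18] → finishes → candidate.
ingest [May 11, May 24] → overlapped-by → excluded.
soundcheck [May 7, May 9] → starts → candidate.
triage [May 4, May 15] → overlaps → excluded.
Among candidates, earliest start is May 7 → soundcheck.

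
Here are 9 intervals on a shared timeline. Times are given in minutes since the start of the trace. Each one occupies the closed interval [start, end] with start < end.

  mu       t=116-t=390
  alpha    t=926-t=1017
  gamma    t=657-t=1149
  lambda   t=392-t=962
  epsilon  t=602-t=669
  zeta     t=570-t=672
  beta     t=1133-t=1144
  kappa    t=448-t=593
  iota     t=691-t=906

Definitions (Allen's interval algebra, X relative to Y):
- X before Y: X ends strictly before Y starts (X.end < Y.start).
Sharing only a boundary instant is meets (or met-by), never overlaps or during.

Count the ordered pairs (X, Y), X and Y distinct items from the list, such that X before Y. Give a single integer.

23

Checking all 72 ordered pairs for relation 'before'; matching pairs in alphabetical order:
(alpha, beta): alpha before beta ✓
(epsilon, alpha): epsilon before alpha ✓
(epsilon, beta): epsilon before beta ✓
(epsilon, iota): epsilon before iota ✓
(iota, alpha): iota before alpha ✓
(iota, beta): iota before beta ✓
(kappa, alpha): kappa before alpha ✓
(kappa, beta): kappa before beta ✓
(kappa, epsilon): kappa before epsilon ✓
(kappa, gamma): kappa before gamma ✓
(kappa, iota): kappa before iota ✓
(lambda, beta): lambda before beta ✓
(mu, alpha): mu before alpha ✓
(mu, beta): mu before beta ✓
(mu, epsilon): mu before epsilon ✓
(mu, gamma): mu before gamma ✓
(mu, iota): mu before iota ✓
(mu, kappa): mu before kappa ✓
(mu, lambda): mu before lambda ✓
(mu, zeta): mu before zeta ✓
(zeta, alpha): zeta before alpha ✓
(zeta, beta): zeta before beta ✓
(zeta, iota): zeta before iota ✓
Count: 23.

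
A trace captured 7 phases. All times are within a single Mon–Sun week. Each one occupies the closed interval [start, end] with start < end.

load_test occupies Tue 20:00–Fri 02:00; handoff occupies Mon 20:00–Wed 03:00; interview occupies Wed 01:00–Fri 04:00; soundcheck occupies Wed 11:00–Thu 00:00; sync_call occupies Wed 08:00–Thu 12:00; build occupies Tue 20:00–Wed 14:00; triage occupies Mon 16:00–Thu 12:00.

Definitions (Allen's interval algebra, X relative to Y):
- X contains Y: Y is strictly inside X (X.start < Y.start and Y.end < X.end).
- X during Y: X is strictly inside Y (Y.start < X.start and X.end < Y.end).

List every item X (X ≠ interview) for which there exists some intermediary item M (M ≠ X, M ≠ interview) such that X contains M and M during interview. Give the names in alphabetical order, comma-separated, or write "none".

load_test, sync_call, triage

Target interview = [Wed 01:00, Fri 04:00].
Intermediaries M with M during interview: soundcheck, sync_call.
Via soundcheck — items with X contains soundcheck: load_test, sync_call, triage.
Via sync_call — items with X contains sync_call: load_test.
Union: load_test, sync_call, triage.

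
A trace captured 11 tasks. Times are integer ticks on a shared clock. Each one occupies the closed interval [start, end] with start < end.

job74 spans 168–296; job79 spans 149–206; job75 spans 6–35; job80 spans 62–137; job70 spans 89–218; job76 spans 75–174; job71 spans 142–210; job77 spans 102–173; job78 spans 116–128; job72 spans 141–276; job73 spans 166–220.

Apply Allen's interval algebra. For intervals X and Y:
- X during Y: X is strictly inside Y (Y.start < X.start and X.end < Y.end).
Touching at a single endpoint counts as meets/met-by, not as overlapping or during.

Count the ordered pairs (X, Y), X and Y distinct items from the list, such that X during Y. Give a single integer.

Checking all 110 ordered pairs for relation 'during'; matching pairs in alphabetical order:
(job71, job70): job71 during job70 ✓
(job71, job72): job71 during job72 ✓
(job73, job72): job73 during job72 ✓
(job77, job70): job77 during job70 ✓
(job77, job76): job77 during job76 ✓
(job78, job70): job78 during job70 ✓
(job78, job76): job78 during job76 ✓
(job78, job77): job78 during job77 ✓
(job78, job80): job78 during job80 ✓
(job79, job70): job79 during job70 ✓
(job79, job71): job79 during job71 ✓
(job79, job72): job79 during job72 ✓
Count: 12.

12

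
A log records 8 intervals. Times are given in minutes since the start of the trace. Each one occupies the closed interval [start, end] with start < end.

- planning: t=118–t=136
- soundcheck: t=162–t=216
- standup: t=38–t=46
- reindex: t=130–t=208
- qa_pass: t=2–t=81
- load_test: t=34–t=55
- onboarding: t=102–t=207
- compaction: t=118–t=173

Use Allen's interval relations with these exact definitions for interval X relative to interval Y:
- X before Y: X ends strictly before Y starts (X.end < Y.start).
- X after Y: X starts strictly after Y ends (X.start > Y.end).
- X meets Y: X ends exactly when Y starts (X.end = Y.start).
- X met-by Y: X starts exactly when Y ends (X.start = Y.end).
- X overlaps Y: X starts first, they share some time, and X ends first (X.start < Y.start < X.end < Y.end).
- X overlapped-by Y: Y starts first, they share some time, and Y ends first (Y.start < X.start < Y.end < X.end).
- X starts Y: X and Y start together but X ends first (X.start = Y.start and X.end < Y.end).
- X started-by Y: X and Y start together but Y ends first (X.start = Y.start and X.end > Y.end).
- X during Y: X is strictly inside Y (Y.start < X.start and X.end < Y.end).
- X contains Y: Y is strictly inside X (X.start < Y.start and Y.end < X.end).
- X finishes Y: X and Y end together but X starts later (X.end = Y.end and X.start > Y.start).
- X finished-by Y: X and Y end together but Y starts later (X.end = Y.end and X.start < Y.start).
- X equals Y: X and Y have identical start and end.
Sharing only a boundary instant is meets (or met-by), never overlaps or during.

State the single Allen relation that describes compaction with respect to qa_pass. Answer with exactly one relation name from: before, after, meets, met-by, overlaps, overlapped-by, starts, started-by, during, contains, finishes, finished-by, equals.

compaction = [t=118, t=173]; qa_pass = [t=2, t=81].
Compare endpoints: compaction.start > qa_pass.start, compaction.start > qa_pass.end, compaction.end > qa_pass.start, compaction.end > qa_pass.end.
That pattern is 'after'.

after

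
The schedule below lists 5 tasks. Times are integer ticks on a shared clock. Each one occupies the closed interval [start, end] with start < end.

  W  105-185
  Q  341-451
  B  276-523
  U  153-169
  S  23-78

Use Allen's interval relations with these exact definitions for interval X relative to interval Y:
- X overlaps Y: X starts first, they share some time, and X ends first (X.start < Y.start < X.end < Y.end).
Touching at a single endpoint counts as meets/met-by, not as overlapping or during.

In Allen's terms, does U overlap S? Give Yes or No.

No

U = [153, 169], S = [23, 78].
Actual relation of U to S: after.
Asked whether 'overlaps' holds → No.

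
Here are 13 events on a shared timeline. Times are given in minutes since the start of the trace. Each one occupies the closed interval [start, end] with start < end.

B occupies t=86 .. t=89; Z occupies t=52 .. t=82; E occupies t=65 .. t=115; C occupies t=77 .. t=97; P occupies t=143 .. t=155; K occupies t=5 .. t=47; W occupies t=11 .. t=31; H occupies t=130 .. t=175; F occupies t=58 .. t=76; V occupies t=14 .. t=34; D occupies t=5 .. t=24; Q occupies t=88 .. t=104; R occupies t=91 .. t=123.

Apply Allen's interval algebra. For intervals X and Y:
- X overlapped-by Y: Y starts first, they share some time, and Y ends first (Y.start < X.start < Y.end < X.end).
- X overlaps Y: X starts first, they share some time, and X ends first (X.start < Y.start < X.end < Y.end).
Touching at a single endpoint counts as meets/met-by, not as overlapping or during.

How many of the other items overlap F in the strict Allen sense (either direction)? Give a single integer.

Target F = [t=58, t=76].
B [t=86, t=89] → after → no.
C [t=77, t=97] → after → no.
D [t=5, t=24] → before → no.
E [t=65, t=115] → overlapped-by → counts.
H [t=130, t=175] → after → no.
K [t=5, t=47] → before → no.
P [t=143, t=155] → after → no.
Q [t=88, t=104] → after → no.
R [t=91, t=123] → after → no.
V [t=14, t=34] → before → no.
W [t=11, t=31] → before → no.
Z [t=52, t=82] → contains → no.
Total: 1.

1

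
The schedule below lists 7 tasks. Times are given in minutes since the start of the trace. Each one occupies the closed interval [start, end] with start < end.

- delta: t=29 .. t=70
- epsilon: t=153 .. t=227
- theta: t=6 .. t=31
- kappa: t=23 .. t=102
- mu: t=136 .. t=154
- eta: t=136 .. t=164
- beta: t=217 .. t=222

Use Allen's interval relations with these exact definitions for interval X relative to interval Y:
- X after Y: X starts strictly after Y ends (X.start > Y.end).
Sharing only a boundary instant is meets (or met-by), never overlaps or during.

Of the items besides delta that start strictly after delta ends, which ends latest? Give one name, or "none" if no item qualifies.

epsilon

Target delta = [t=29, t=70].
beta [t=217, t=222] → after → candidate.
epsilon [t=153, t=227] → after → candidate.
eta [t=136, t=164] → after → candidate.
kappa [t=23, t=102] → contains → excluded.
mu [t=136, t=154] → after → candidate.
theta [t=6, t=31] → overlaps → excluded.
Among candidates, latest end is t=227 → epsilon.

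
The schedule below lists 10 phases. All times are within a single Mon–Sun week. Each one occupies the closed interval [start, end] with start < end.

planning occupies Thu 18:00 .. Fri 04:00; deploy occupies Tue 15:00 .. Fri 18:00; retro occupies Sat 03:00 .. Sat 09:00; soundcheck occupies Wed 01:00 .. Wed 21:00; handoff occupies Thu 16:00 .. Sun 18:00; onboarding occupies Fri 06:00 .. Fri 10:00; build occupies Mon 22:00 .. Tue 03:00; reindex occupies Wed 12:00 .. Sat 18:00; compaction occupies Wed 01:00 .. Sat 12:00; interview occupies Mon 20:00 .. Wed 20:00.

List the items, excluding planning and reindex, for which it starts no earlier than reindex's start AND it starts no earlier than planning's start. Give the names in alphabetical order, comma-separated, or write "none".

onboarding, retro

Conditions: its start is no earlier than reindex's start (X.start >= Wed 12:00) AND its start is no earlier than planning's start (X.start >= Thu 18:00).
build: start Mon 22:00 >= Wed 12:00? ✗; start Mon 22:00 >= Thu 18:00? ✗ → no.
compaction: start Wed 01:00 >= Wed 12:00? ✗; start Wed 01:00 >= Thu 18:00? ✗ → no.
deploy: start Tue 15:00 >= Wed 12:00? ✗; start Tue 15:00 >= Thu 18:00? ✗ → no.
handoff: start Thu 16:00 >= Wed 12:00? ✓; start Thu 16:00 >= Thu 18:00? ✗ → no.
interview: start Mon 20:00 >= Wed 12:00? ✗; start Mon 20:00 >= Thu 18:00? ✗ → no.
onboarding: start Fri 06:00 >= Wed 12:00? ✓; start Fri 06:00 >= Thu 18:00? ✓ → yes.
retro: start Sat 03:00 >= Wed 12:00? ✓; start Sat 03:00 >= Thu 18:00? ✓ → yes.
soundcheck: start Wed 01:00 >= Wed 12:00? ✗; start Wed 01:00 >= Thu 18:00? ✗ → no.
Result: onboarding, retro.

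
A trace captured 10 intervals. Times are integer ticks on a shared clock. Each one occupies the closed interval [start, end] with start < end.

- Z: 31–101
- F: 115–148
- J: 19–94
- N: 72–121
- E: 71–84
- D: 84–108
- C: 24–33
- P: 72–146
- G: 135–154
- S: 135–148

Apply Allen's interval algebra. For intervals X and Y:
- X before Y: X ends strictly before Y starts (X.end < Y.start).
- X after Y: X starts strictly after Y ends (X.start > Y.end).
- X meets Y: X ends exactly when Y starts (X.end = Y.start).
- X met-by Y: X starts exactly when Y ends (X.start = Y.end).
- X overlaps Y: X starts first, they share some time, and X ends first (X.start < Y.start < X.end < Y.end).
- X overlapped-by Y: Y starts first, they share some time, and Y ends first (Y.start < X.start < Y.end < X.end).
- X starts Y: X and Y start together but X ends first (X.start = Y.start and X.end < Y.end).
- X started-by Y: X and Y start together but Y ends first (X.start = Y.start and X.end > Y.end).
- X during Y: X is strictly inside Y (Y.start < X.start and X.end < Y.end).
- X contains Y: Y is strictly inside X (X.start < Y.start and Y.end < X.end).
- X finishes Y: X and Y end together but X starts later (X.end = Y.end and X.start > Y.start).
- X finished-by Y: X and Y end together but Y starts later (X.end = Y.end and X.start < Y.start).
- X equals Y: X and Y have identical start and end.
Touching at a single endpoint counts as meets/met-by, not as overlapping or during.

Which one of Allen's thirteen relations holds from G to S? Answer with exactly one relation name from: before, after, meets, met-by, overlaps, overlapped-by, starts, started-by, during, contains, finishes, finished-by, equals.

G = [135, 154]; S = [135, 148].
Compare endpoints: G.start = S.start, G.start < S.end, G.end > S.start, G.end > S.end.
That pattern is 'started-by'.

started-by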